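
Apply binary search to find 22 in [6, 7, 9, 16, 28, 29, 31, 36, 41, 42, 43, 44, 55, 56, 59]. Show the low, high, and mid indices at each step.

Binary search for 22 in [6, 7, 9, 16, 28, 29, 31, 36, 41, 42, 43, 44, 55, 56, 59]:

lo=0, hi=14, mid=7, arr[mid]=36 -> 36 > 22, search left half
lo=0, hi=6, mid=3, arr[mid]=16 -> 16 < 22, search right half
lo=4, hi=6, mid=5, arr[mid]=29 -> 29 > 22, search left half
lo=4, hi=4, mid=4, arr[mid]=28 -> 28 > 22, search left half
lo=4 > hi=3, target 22 not found

Binary search determines that 22 is not in the array after 4 comparisons. The search space was exhausted without finding the target.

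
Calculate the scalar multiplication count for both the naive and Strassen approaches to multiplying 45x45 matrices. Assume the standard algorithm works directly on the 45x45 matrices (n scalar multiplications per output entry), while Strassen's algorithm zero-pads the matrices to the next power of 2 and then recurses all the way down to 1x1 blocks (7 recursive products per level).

Matrix multiplication for 45x45 matrices:

Strassen's algorithm requires power-of-2 dimensions. Pad 45x45 to 64x64 (next power of 2).

Standard algorithm: 45^3 = 91125 multiplications
Strassen's algorithm: 7^(log2(64)) = 7^6 = 117649 multiplications
Difference: 91125 - 117649 = -26524 (Strassen uses MORE here due to padding overhead — for small or just-over-power-of-2 n, padding can outweigh the per-level savings)

Standard: 91125 multiplications (45^3). Strassen: 117649 multiplications (7^6, after padding to 64x64). Strassen reduces 8 recursive multiplications to 7 at each level.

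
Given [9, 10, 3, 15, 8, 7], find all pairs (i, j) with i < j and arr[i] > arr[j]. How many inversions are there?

Finding inversions in [9, 10, 3, 15, 8, 7]:

(0, 2): arr[0]=9 > arr[2]=3
(0, 4): arr[0]=9 > arr[4]=8
(0, 5): arr[0]=9 > arr[5]=7
(1, 2): arr[1]=10 > arr[2]=3
(1, 4): arr[1]=10 > arr[4]=8
(1, 5): arr[1]=10 > arr[5]=7
(3, 4): arr[3]=15 > arr[4]=8
(3, 5): arr[3]=15 > arr[5]=7
(4, 5): arr[4]=8 > arr[5]=7

Total inversions: 9

The array has 9 inversion(s): (0,2), (0,4), (0,5), (1,2), (1,4), (1,5), (3,4), (3,5), (4,5). Each pair (i,j) satisfies i < j and arr[i] > arr[j].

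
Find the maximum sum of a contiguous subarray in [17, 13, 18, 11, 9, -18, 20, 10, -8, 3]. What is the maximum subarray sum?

Using Kadane's algorithm on [17, 13, 18, 11, 9, -18, 20, 10, -8, 3]:

Scanning through the array:
Position 1 (value 13): max_ending_here = 30, max_so_far = 30
Position 2 (value 18): max_ending_here = 48, max_so_far = 48
Position 3 (value 11): max_ending_here = 59, max_so_far = 59
Position 4 (value 9): max_ending_here = 68, max_so_far = 68
Position 5 (value -18): max_ending_here = 50, max_so_far = 68
Position 6 (value 20): max_ending_here = 70, max_so_far = 70
Position 7 (value 10): max_ending_here = 80, max_so_far = 80
Position 8 (value -8): max_ending_here = 72, max_so_far = 80
Position 9 (value 3): max_ending_here = 75, max_so_far = 80

Maximum subarray: [17, 13, 18, 11, 9, -18, 20, 10]
Maximum sum: 80

The maximum subarray is [17, 13, 18, 11, 9, -18, 20, 10] with sum 80. This subarray runs from index 0 to index 7.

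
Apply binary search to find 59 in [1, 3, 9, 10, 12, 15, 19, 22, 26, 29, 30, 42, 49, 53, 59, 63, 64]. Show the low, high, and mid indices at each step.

Binary search for 59 in [1, 3, 9, 10, 12, 15, 19, 22, 26, 29, 30, 42, 49, 53, 59, 63, 64]:

lo=0, hi=16, mid=8, arr[mid]=26 -> 26 < 59, search right half
lo=9, hi=16, mid=12, arr[mid]=49 -> 49 < 59, search right half
lo=13, hi=16, mid=14, arr[mid]=59 -> Found target at index 14!

Binary search finds 59 at index 14 after 3 comparisons. The search repeatedly halves the search space by comparing with the middle element.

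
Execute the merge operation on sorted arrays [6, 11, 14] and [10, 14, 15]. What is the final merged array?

Merging process:

Compare 6 vs 10: take 6 from left. Merged: [6]
Compare 11 vs 10: take 10 from right. Merged: [6, 10]
Compare 11 vs 14: take 11 from left. Merged: [6, 10, 11]
Compare 14 vs 14: take 14 from left. Merged: [6, 10, 11, 14]
Append remaining from right: [14, 15]. Merged: [6, 10, 11, 14, 14, 15]

Final merged array: [6, 10, 11, 14, 14, 15]
Total comparisons: 4

The merged array is [6, 10, 11, 14, 14, 15], requiring 4 comparisons. The merge step runs in O(n) time where n is the total number of elements.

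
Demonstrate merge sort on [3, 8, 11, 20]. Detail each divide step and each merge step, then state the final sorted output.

Merge sort trace:

Split: [3, 8, 11, 20] -> [3, 8] and [11, 20]
  Split: [3, 8] -> [3] and [8]
  Merge: [3] + [8] -> [3, 8]
  Split: [11, 20] -> [11] and [20]
  Merge: [11] + [20] -> [11, 20]
Merge: [3, 8] + [11, 20] -> [3, 8, 11, 20]

Final sorted array: [3, 8, 11, 20]

The merge sort proceeds by recursively splitting the array and merging sorted halves.
After all merges, the sorted array is [3, 8, 11, 20].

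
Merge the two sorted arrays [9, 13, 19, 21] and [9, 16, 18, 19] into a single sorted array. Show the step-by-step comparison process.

Merging process:

Compare 9 vs 9: take 9 from left. Merged: [9]
Compare 13 vs 9: take 9 from right. Merged: [9, 9]
Compare 13 vs 16: take 13 from left. Merged: [9, 9, 13]
Compare 19 vs 16: take 16 from right. Merged: [9, 9, 13, 16]
Compare 19 vs 18: take 18 from right. Merged: [9, 9, 13, 16, 18]
Compare 19 vs 19: take 19 from left. Merged: [9, 9, 13, 16, 18, 19]
Compare 21 vs 19: take 19 from right. Merged: [9, 9, 13, 16, 18, 19, 19]
Append remaining from left: [21]. Merged: [9, 9, 13, 16, 18, 19, 19, 21]

Final merged array: [9, 9, 13, 16, 18, 19, 19, 21]
Total comparisons: 7

The merged array is [9, 9, 13, 16, 18, 19, 19, 21], requiring 7 comparisons. The merge step runs in O(n) time where n is the total number of elements.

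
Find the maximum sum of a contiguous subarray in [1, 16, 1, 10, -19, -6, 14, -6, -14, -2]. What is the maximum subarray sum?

Using Kadane's algorithm on [1, 16, 1, 10, -19, -6, 14, -6, -14, -2]:

Scanning through the array:
Position 1 (value 16): max_ending_here = 17, max_so_far = 17
Position 2 (value 1): max_ending_here = 18, max_so_far = 18
Position 3 (value 10): max_ending_here = 28, max_so_far = 28
Position 4 (value -19): max_ending_here = 9, max_so_far = 28
Position 5 (value -6): max_ending_here = 3, max_so_far = 28
Position 6 (value 14): max_ending_here = 17, max_so_far = 28
Position 7 (value -6): max_ending_here = 11, max_so_far = 28
Position 8 (value -14): max_ending_here = -3, max_so_far = 28
Position 9 (value -2): max_ending_here = -2, max_so_far = 28

Maximum subarray: [1, 16, 1, 10]
Maximum sum: 28

The maximum subarray is [1, 16, 1, 10] with sum 28. This subarray runs from index 0 to index 3.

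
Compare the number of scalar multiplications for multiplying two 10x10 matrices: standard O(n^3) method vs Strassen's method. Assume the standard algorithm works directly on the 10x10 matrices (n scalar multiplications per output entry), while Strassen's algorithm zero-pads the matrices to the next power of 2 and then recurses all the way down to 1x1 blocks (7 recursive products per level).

Matrix multiplication for 10x10 matrices:

Strassen's algorithm requires power-of-2 dimensions. Pad 10x10 to 16x16 (next power of 2).

Standard algorithm: 10^3 = 1000 multiplications
Strassen's algorithm: 7^(log2(16)) = 7^4 = 2401 multiplications
Difference: 1000 - 2401 = -1401 (Strassen uses MORE here due to padding overhead — for small or just-over-power-of-2 n, padding can outweigh the per-level savings)

Standard: 1000 multiplications (10^3). Strassen: 2401 multiplications (7^4, after padding to 16x16). Strassen reduces 8 recursive multiplications to 7 at each level.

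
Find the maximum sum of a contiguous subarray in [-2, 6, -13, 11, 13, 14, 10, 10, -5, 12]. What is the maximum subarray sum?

Using Kadane's algorithm on [-2, 6, -13, 11, 13, 14, 10, 10, -5, 12]:

Scanning through the array:
Position 1 (value 6): max_ending_here = 6, max_so_far = 6
Position 2 (value -13): max_ending_here = -7, max_so_far = 6
Position 3 (value 11): max_ending_here = 11, max_so_far = 11
Position 4 (value 13): max_ending_here = 24, max_so_far = 24
Position 5 (value 14): max_ending_here = 38, max_so_far = 38
Position 6 (value 10): max_ending_here = 48, max_so_far = 48
Position 7 (value 10): max_ending_here = 58, max_so_far = 58
Position 8 (value -5): max_ending_here = 53, max_so_far = 58
Position 9 (value 12): max_ending_here = 65, max_so_far = 65

Maximum subarray: [11, 13, 14, 10, 10, -5, 12]
Maximum sum: 65

The maximum subarray is [11, 13, 14, 10, 10, -5, 12] with sum 65. This subarray runs from index 3 to index 9.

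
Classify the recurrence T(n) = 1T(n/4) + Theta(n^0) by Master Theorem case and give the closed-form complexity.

Master Theorem for T(n) = 1T(n/4) + O(n^0):

a = 1, b = 4, c = 0
log_b(a) = log_4(1) = 0.0000

Case 2: c = 0 = log_4(1) = 0.0000
T(n) = O(n^0 log n) = O(log n)

For T(n) = 1T(n/4) + O(n^0): log_4(1) = 0.0000. This is Case 2 of the Master Theorem (c = log_b(a), equal work at all levels), giving O(log n).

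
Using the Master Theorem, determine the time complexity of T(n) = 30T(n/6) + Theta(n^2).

Master Theorem for T(n) = 30T(n/6) + O(n^2):

a = 30, b = 6, c = 2
log_b(a) = log_6(30) = 1.8982

Case 3: c = 2 > log_6(30) = 1.8982
T(n) = O(n^2) = O(n^2)

For T(n) = 30T(n/6) + O(n^2): log_6(30) = 1.8982. This is Case 3 of the Master Theorem (c > log_b(a), work dominated by root), giving O(n^2).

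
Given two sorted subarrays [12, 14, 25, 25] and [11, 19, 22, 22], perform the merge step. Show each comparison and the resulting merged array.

Merging process:

Compare 12 vs 11: take 11 from right. Merged: [11]
Compare 12 vs 19: take 12 from left. Merged: [11, 12]
Compare 14 vs 19: take 14 from left. Merged: [11, 12, 14]
Compare 25 vs 19: take 19 from right. Merged: [11, 12, 14, 19]
Compare 25 vs 22: take 22 from right. Merged: [11, 12, 14, 19, 22]
Compare 25 vs 22: take 22 from right. Merged: [11, 12, 14, 19, 22, 22]
Append remaining from left: [25, 25]. Merged: [11, 12, 14, 19, 22, 22, 25, 25]

Final merged array: [11, 12, 14, 19, 22, 22, 25, 25]
Total comparisons: 6

The merged array is [11, 12, 14, 19, 22, 22, 25, 25], requiring 6 comparisons. The merge step runs in O(n) time where n is the total number of elements.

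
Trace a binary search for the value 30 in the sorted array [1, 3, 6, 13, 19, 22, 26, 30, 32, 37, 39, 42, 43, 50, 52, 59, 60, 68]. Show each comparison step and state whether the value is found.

Binary search for 30 in [1, 3, 6, 13, 19, 22, 26, 30, 32, 37, 39, 42, 43, 50, 52, 59, 60, 68]:

lo=0, hi=17, mid=8, arr[mid]=32 -> 32 > 30, search left half
lo=0, hi=7, mid=3, arr[mid]=13 -> 13 < 30, search right half
lo=4, hi=7, mid=5, arr[mid]=22 -> 22 < 30, search right half
lo=6, hi=7, mid=6, arr[mid]=26 -> 26 < 30, search right half
lo=7, hi=7, mid=7, arr[mid]=30 -> Found target at index 7!

Binary search finds 30 at index 7 after 5 comparisons. The search repeatedly halves the search space by comparing with the middle element.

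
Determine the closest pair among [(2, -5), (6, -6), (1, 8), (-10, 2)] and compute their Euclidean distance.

Computing all pairwise distances among 4 points:

d((2, -5), (6, -6)) = 4.1231 <-- minimum
d((2, -5), (1, 8)) = 13.0384
d((2, -5), (-10, 2)) = 13.8924
d((6, -6), (1, 8)) = 14.8661
d((6, -6), (-10, 2)) = 17.8885
d((1, 8), (-10, 2)) = 12.53

Closest pair: (2, -5) and (6, -6) with distance 4.1231

The closest pair is (2, -5) and (6, -6) with Euclidean distance 4.1231. For 4 points, brute-force pairwise comparison is shown above. For large n, the divide-and-conquer algorithm (sort by x, recurse on halves, check the dividing strip) achieves O(n log n).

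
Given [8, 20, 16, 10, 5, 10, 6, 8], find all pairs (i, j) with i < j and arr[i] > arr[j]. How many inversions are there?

Finding inversions in [8, 20, 16, 10, 5, 10, 6, 8]:

(0, 4): arr[0]=8 > arr[4]=5
(0, 6): arr[0]=8 > arr[6]=6
(1, 2): arr[1]=20 > arr[2]=16
(1, 3): arr[1]=20 > arr[3]=10
(1, 4): arr[1]=20 > arr[4]=5
(1, 5): arr[1]=20 > arr[5]=10
(1, 6): arr[1]=20 > arr[6]=6
(1, 7): arr[1]=20 > arr[7]=8
(2, 3): arr[2]=16 > arr[3]=10
(2, 4): arr[2]=16 > arr[4]=5
(2, 5): arr[2]=16 > arr[5]=10
(2, 6): arr[2]=16 > arr[6]=6
(2, 7): arr[2]=16 > arr[7]=8
(3, 4): arr[3]=10 > arr[4]=5
(3, 6): arr[3]=10 > arr[6]=6
(3, 7): arr[3]=10 > arr[7]=8
(5, 6): arr[5]=10 > arr[6]=6
(5, 7): arr[5]=10 > arr[7]=8

Total inversions: 18

The array has 18 inversion(s): (0,4), (0,6), (1,2), (1,3), (1,4), (1,5), (1,6), (1,7), (2,3), (2,4), (2,5), (2,6), (2,7), (3,4), (3,6), (3,7), (5,6), (5,7). Each pair (i,j) satisfies i < j and arr[i] > arr[j].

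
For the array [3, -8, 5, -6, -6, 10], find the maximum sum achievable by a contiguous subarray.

Using Kadane's algorithm on [3, -8, 5, -6, -6, 10]:

Scanning through the array:
Position 1 (value -8): max_ending_here = -5, max_so_far = 3
Position 2 (value 5): max_ending_here = 5, max_so_far = 5
Position 3 (value -6): max_ending_here = -1, max_so_far = 5
Position 4 (value -6): max_ending_here = -6, max_so_far = 5
Position 5 (value 10): max_ending_here = 10, max_so_far = 10

Maximum subarray: [10]
Maximum sum: 10

The maximum subarray is [10] with sum 10. This subarray runs from index 5 to index 5.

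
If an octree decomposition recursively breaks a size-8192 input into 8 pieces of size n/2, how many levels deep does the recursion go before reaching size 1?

For divide and conquer with division factor 2:

Problem sizes at each level:
Level 0: 8192
Level 1: 4096
Level 2: 2048
Level 3: 1024
Level 4: 512
Level 5: 256
Level 6: 128
Level 7: 64
Level 8: 32
Level 9: 16
Level 10: 8
Level 11: 4
Level 12: 2
Level 13: 1

The root is level 0 and the size-1 base case is level 13 (the tree spans levels 0 through 13, i.e. 14 levels counting the root), so the depth is the number of divisions: log_2(8192) = 13

The recursion tree depth is log_2(8192) = 13. At each level, the problem size is divided by 2, so it takes 13 divisions to reduce to a base case of size 1. The algorithm makes 8 recursive calls at each level.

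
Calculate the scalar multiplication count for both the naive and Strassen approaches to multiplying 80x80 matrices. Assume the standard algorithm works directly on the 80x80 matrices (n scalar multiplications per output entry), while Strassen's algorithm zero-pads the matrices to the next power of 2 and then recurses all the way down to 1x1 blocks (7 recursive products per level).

Matrix multiplication for 80x80 matrices:

Strassen's algorithm requires power-of-2 dimensions. Pad 80x80 to 128x128 (next power of 2).

Standard algorithm: 80^3 = 512000 multiplications
Strassen's algorithm: 7^(log2(128)) = 7^7 = 823543 multiplications
Difference: 512000 - 823543 = -311543 (Strassen uses MORE here due to padding overhead — for small or just-over-power-of-2 n, padding can outweigh the per-level savings)

Standard: 512000 multiplications (80^3). Strassen: 823543 multiplications (7^7, after padding to 128x128). Strassen reduces 8 recursive multiplications to 7 at each level.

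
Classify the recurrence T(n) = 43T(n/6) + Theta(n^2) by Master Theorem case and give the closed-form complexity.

Master Theorem for T(n) = 43T(n/6) + O(n^2):

a = 43, b = 6, c = 2
log_b(a) = log_6(43) = 2.0992

Case 1: c = 2 < log_6(43) = 2.0992
T(n) = O(n^(log_6 43))

For T(n) = 43T(n/6) + O(n^2): log_6(43) = 2.0992. This is Case 1 of the Master Theorem (c < log_b(a), work dominated by leaves), giving O(n^(log_6 43)).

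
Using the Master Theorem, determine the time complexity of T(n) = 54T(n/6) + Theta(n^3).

Master Theorem for T(n) = 54T(n/6) + O(n^3):

a = 54, b = 6, c = 3
log_b(a) = log_6(54) = 2.2263

Case 3: c = 3 > log_6(54) = 2.2263
T(n) = O(n^3) = O(n^3)

For T(n) = 54T(n/6) + O(n^3): log_6(54) = 2.2263. This is Case 3 of the Master Theorem (c > log_b(a), work dominated by root), giving O(n^3).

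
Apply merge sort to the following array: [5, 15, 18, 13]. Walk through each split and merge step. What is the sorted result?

Merge sort trace:

Split: [5, 15, 18, 13] -> [5, 15] and [18, 13]
  Split: [5, 15] -> [5] and [15]
  Merge: [5] + [15] -> [5, 15]
  Split: [18, 13] -> [18] and [13]
  Merge: [18] + [13] -> [13, 18]
Merge: [5, 15] + [13, 18] -> [5, 13, 15, 18]

Final sorted array: [5, 13, 15, 18]

The merge sort proceeds by recursively splitting the array and merging sorted halves.
After all merges, the sorted array is [5, 13, 15, 18].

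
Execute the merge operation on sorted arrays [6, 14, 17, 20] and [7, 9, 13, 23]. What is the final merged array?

Merging process:

Compare 6 vs 7: take 6 from left. Merged: [6]
Compare 14 vs 7: take 7 from right. Merged: [6, 7]
Compare 14 vs 9: take 9 from right. Merged: [6, 7, 9]
Compare 14 vs 13: take 13 from right. Merged: [6, 7, 9, 13]
Compare 14 vs 23: take 14 from left. Merged: [6, 7, 9, 13, 14]
Compare 17 vs 23: take 17 from left. Merged: [6, 7, 9, 13, 14, 17]
Compare 20 vs 23: take 20 from left. Merged: [6, 7, 9, 13, 14, 17, 20]
Append remaining from right: [23]. Merged: [6, 7, 9, 13, 14, 17, 20, 23]

Final merged array: [6, 7, 9, 13, 14, 17, 20, 23]
Total comparisons: 7

The merged array is [6, 7, 9, 13, 14, 17, 20, 23], requiring 7 comparisons. The merge step runs in O(n) time where n is the total number of elements.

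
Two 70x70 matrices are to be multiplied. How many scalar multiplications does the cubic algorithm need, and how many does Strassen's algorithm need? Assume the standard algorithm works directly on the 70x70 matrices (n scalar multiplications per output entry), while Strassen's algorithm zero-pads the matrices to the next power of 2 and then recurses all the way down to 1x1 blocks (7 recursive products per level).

Matrix multiplication for 70x70 matrices:

Strassen's algorithm requires power-of-2 dimensions. Pad 70x70 to 128x128 (next power of 2).

Standard algorithm: 70^3 = 343000 multiplications
Strassen's algorithm: 7^(log2(128)) = 7^7 = 823543 multiplications
Difference: 343000 - 823543 = -480543 (Strassen uses MORE here due to padding overhead — for small or just-over-power-of-2 n, padding can outweigh the per-level savings)

Standard: 343000 multiplications (70^3). Strassen: 823543 multiplications (7^7, after padding to 128x128). Strassen reduces 8 recursive multiplications to 7 at each level.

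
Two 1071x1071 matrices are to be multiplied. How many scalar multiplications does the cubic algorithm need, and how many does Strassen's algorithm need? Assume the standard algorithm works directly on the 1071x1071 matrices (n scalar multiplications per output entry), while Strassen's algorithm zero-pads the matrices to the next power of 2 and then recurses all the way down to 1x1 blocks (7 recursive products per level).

Matrix multiplication for 1071x1071 matrices:

Strassen's algorithm requires power-of-2 dimensions. Pad 1071x1071 to 2048x2048 (next power of 2).

Standard algorithm: 1071^3 = 1228480911 multiplications
Strassen's algorithm: 7^(log2(2048)) = 7^11 = 1977326743 multiplications
Difference: 1228480911 - 1977326743 = -748845832 (Strassen uses MORE here due to padding overhead — for small or just-over-power-of-2 n, padding can outweigh the per-level savings)

Standard: 1228480911 multiplications (1071^3). Strassen: 1977326743 multiplications (7^11, after padding to 2048x2048). Strassen reduces 8 recursive multiplications to 7 at each level.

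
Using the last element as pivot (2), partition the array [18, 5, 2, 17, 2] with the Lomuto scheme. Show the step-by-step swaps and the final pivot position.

Lomuto partition with pivot = 2:

Initial array: [18, 5, 2, 17, 2]

arr[0]=18 > 2: no swap
arr[1]=5 > 2: no swap
arr[2]=2 <= 2: swap with position 0, array becomes [2, 5, 18, 17, 2]
arr[3]=17 > 2: no swap

Place pivot at position 1: [2, 2, 18, 17, 5]
Pivot position: 1

After partitioning with pivot 2, the array becomes [2, 2, 18, 17, 5]. The pivot is placed at index 1. All elements to the left of the pivot are <= 2, and all elements to the right are > 2.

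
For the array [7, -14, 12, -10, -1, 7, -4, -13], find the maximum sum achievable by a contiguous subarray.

Using Kadane's algorithm on [7, -14, 12, -10, -1, 7, -4, -13]:

Scanning through the array:
Position 1 (value -14): max_ending_here = -7, max_so_far = 7
Position 2 (value 12): max_ending_here = 12, max_so_far = 12
Position 3 (value -10): max_ending_here = 2, max_so_far = 12
Position 4 (value -1): max_ending_here = 1, max_so_far = 12
Position 5 (value 7): max_ending_here = 8, max_so_far = 12
Position 6 (value -4): max_ending_here = 4, max_so_far = 12
Position 7 (value -13): max_ending_here = -9, max_so_far = 12

Maximum subarray: [12]
Maximum sum: 12

The maximum subarray is [12] with sum 12. This subarray runs from index 2 to index 2.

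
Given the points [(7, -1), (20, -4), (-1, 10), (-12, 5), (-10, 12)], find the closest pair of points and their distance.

Computing all pairwise distances among 5 points:

d((7, -1), (20, -4)) = 13.3417
d((7, -1), (-1, 10)) = 13.6015
d((7, -1), (-12, 5)) = 19.9249
d((7, -1), (-10, 12)) = 21.4009
d((20, -4), (-1, 10)) = 25.2389
d((20, -4), (-12, 5)) = 33.2415
d((20, -4), (-10, 12)) = 34.0
d((-1, 10), (-12, 5)) = 12.083
d((-1, 10), (-10, 12)) = 9.2195
d((-12, 5), (-10, 12)) = 7.2801 <-- minimum

Closest pair: (-12, 5) and (-10, 12) with distance 7.2801

The closest pair is (-12, 5) and (-10, 12) with Euclidean distance 7.2801. For 5 points, brute-force pairwise comparison is shown above. For large n, the divide-and-conquer algorithm (sort by x, recurse on halves, check the dividing strip) achieves O(n log n).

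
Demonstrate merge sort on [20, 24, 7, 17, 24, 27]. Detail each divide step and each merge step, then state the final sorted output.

Merge sort trace:

Split: [20, 24, 7, 17, 24, 27] -> [20, 24, 7] and [17, 24, 27]
  Split: [20, 24, 7] -> [20] and [24, 7]
    Split: [24, 7] -> [24] and [7]
    Merge: [24] + [7] -> [7, 24]
  Merge: [20] + [7, 24] -> [7, 20, 24]
  Split: [17, 24, 27] -> [17] and [24, 27]
    Split: [24, 27] -> [24] and [27]
    Merge: [24] + [27] -> [24, 27]
  Merge: [17] + [24, 27] -> [17, 24, 27]
Merge: [7, 20, 24] + [17, 24, 27] -> [7, 17, 20, 24, 24, 27]

Final sorted array: [7, 17, 20, 24, 24, 27]

The merge sort proceeds by recursively splitting the array and merging sorted halves.
After all merges, the sorted array is [7, 17, 20, 24, 24, 27].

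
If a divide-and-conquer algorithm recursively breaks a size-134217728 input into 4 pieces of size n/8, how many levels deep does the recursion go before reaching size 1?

For divide and conquer with division factor 8:

Problem sizes at each level:
Level 0: 134217728
Level 1: 16777216
Level 2: 2097152
Level 3: 262144
Level 4: 32768
Level 5: 4096
Level 6: 512
Level 7: 64
Level 8: 8
Level 9: 1

The root is level 0 and the size-1 base case is level 9 (the tree spans levels 0 through 9, i.e. 10 levels counting the root), so the depth is the number of divisions: log_8(134217728) = 9

The recursion tree depth is log_8(134217728) = 9. At each level, the problem size is divided by 8, so it takes 9 divisions to reduce to a base case of size 1. The algorithm makes 4 recursive calls at each level.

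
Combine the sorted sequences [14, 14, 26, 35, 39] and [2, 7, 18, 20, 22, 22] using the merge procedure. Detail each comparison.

Merging process:

Compare 14 vs 2: take 2 from right. Merged: [2]
Compare 14 vs 7: take 7 from right. Merged: [2, 7]
Compare 14 vs 18: take 14 from left. Merged: [2, 7, 14]
Compare 14 vs 18: take 14 from left. Merged: [2, 7, 14, 14]
Compare 26 vs 18: take 18 from right. Merged: [2, 7, 14, 14, 18]
Compare 26 vs 20: take 20 from right. Merged: [2, 7, 14, 14, 18, 20]
Compare 26 vs 22: take 22 from right. Merged: [2, 7, 14, 14, 18, 20, 22]
Compare 26 vs 22: take 22 from right. Merged: [2, 7, 14, 14, 18, 20, 22, 22]
Append remaining from left: [26, 35, 39]. Merged: [2, 7, 14, 14, 18, 20, 22, 22, 26, 35, 39]

Final merged array: [2, 7, 14, 14, 18, 20, 22, 22, 26, 35, 39]
Total comparisons: 8

The merged array is [2, 7, 14, 14, 18, 20, 22, 22, 26, 35, 39], requiring 8 comparisons. The merge step runs in O(n) time where n is the total number of elements.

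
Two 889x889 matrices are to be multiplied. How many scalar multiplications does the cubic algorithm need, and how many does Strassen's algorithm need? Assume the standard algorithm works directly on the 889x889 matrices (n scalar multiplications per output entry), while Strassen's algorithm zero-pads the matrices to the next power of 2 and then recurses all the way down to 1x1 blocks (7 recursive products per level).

Matrix multiplication for 889x889 matrices:

Strassen's algorithm requires power-of-2 dimensions. Pad 889x889 to 1024x1024 (next power of 2).

Standard algorithm: 889^3 = 702595369 multiplications
Strassen's algorithm: 7^(log2(1024)) = 7^10 = 282475249 multiplications
Savings: 702595369 - 282475249 = 420120120 multiplications

Standard: 702595369 multiplications (889^3). Strassen: 282475249 multiplications (7^10, after padding to 1024x1024). Strassen reduces 8 recursive multiplications to 7 at each level.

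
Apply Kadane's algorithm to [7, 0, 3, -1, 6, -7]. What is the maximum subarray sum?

Using Kadane's algorithm on [7, 0, 3, -1, 6, -7]:

Scanning through the array:
Position 1 (value 0): max_ending_here = 7, max_so_far = 7
Position 2 (value 3): max_ending_here = 10, max_so_far = 10
Position 3 (value -1): max_ending_here = 9, max_so_far = 10
Position 4 (value 6): max_ending_here = 15, max_so_far = 15
Position 5 (value -7): max_ending_here = 8, max_so_far = 15

Maximum subarray: [7, 0, 3, -1, 6]
Maximum sum: 15

The maximum subarray is [7, 0, 3, -1, 6] with sum 15. This subarray runs from index 0 to index 4.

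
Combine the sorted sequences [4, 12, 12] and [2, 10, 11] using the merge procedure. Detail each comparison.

Merging process:

Compare 4 vs 2: take 2 from right. Merged: [2]
Compare 4 vs 10: take 4 from left. Merged: [2, 4]
Compare 12 vs 10: take 10 from right. Merged: [2, 4, 10]
Compare 12 vs 11: take 11 from right. Merged: [2, 4, 10, 11]
Append remaining from left: [12, 12]. Merged: [2, 4, 10, 11, 12, 12]

Final merged array: [2, 4, 10, 11, 12, 12]
Total comparisons: 4

The merged array is [2, 4, 10, 11, 12, 12], requiring 4 comparisons. The merge step runs in O(n) time where n is the total number of elements.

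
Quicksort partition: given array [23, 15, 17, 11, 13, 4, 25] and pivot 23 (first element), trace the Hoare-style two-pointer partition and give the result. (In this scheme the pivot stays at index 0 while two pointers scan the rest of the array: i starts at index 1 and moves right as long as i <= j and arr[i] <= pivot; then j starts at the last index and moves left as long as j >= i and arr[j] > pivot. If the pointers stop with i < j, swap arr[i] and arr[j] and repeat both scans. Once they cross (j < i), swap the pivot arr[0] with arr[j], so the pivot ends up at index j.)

Hoare-style two-pointer partition with pivot = 23:

Initial array: [23, 15, 17, 11, 13, 4, 25]

Pointers start at i = 1, j = 6.
i ends at 6, j ends at 5: the pointers have crossed (j < i), so scanning stops.

Swap pivot arr[0] with arr[5] to place pivot at position 5: [4, 15, 17, 11, 13, 23, 25]
Pivot position: 5

After partitioning with pivot 23, the array becomes [4, 15, 17, 11, 13, 23, 25]. The pivot is placed at index 5. All elements to the left of the pivot are <= 23, and all elements to the right are > 23.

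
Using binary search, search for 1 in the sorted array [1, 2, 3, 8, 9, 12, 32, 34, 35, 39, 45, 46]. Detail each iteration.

Binary search for 1 in [1, 2, 3, 8, 9, 12, 32, 34, 35, 39, 45, 46]:

lo=0, hi=11, mid=5, arr[mid]=12 -> 12 > 1, search left half
lo=0, hi=4, mid=2, arr[mid]=3 -> 3 > 1, search left half
lo=0, hi=1, mid=0, arr[mid]=1 -> Found target at index 0!

Binary search finds 1 at index 0 after 3 comparisons. The search repeatedly halves the search space by comparing with the middle element.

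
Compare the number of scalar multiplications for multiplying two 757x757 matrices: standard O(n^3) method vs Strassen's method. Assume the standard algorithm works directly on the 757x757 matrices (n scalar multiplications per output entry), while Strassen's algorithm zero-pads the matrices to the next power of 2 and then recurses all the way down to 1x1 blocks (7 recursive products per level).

Matrix multiplication for 757x757 matrices:

Strassen's algorithm requires power-of-2 dimensions. Pad 757x757 to 1024x1024 (next power of 2).

Standard algorithm: 757^3 = 433798093 multiplications
Strassen's algorithm: 7^(log2(1024)) = 7^10 = 282475249 multiplications
Savings: 433798093 - 282475249 = 151322844 multiplications

Standard: 433798093 multiplications (757^3). Strassen: 282475249 multiplications (7^10, after padding to 1024x1024). Strassen reduces 8 recursive multiplications to 7 at each level.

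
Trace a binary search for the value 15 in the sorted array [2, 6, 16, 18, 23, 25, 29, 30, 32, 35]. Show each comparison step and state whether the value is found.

Binary search for 15 in [2, 6, 16, 18, 23, 25, 29, 30, 32, 35]:

lo=0, hi=9, mid=4, arr[mid]=23 -> 23 > 15, search left half
lo=0, hi=3, mid=1, arr[mid]=6 -> 6 < 15, search right half
lo=2, hi=3, mid=2, arr[mid]=16 -> 16 > 15, search left half
lo=2 > hi=1, target 15 not found

Binary search determines that 15 is not in the array after 3 comparisons. The search space was exhausted without finding the target.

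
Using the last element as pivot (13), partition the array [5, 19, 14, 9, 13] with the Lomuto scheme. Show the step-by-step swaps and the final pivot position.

Lomuto partition with pivot = 13:

Initial array: [5, 19, 14, 9, 13]

arr[0]=5 <= 13: swap with position 0, array becomes [5, 19, 14, 9, 13]
arr[1]=19 > 13: no swap
arr[2]=14 > 13: no swap
arr[3]=9 <= 13: swap with position 1, array becomes [5, 9, 14, 19, 13]

Place pivot at position 2: [5, 9, 13, 19, 14]
Pivot position: 2

After partitioning with pivot 13, the array becomes [5, 9, 13, 19, 14]. The pivot is placed at index 2. All elements to the left of the pivot are <= 13, and all elements to the right are > 13.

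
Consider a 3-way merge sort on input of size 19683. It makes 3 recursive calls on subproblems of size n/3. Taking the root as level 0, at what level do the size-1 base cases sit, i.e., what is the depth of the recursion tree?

For divide and conquer with division factor 3:

Problem sizes at each level:
Level 0: 19683
Level 1: 6561
Level 2: 2187
Level 3: 729
Level 4: 243
Level 5: 81
Level 6: 27
Level 7: 9
Level 8: 3
Level 9: 1

The root is level 0 and the size-1 base case is level 9 (the tree spans levels 0 through 9, i.e. 10 levels counting the root), so the depth is the number of divisions: log_3(19683) = 9

The recursion tree depth is log_3(19683) = 9. At each level, the problem size is divided by 3, so it takes 9 divisions to reduce to a base case of size 1. The algorithm makes 3 recursive calls at each level.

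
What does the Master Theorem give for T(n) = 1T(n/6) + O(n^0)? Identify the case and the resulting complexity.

Master Theorem for T(n) = 1T(n/6) + O(n^0):

a = 1, b = 6, c = 0
log_b(a) = log_6(1) = 0.0000

Case 2: c = 0 = log_6(1) = 0.0000
T(n) = O(n^0 log n) = O(log n)

For T(n) = 1T(n/6) + O(n^0): log_6(1) = 0.0000. This is Case 2 of the Master Theorem (c = log_b(a), equal work at all levels), giving O(log n).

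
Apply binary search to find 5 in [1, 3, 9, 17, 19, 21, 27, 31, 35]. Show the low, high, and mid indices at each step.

Binary search for 5 in [1, 3, 9, 17, 19, 21, 27, 31, 35]:

lo=0, hi=8, mid=4, arr[mid]=19 -> 19 > 5, search left half
lo=0, hi=3, mid=1, arr[mid]=3 -> 3 < 5, search right half
lo=2, hi=3, mid=2, arr[mid]=9 -> 9 > 5, search left half
lo=2 > hi=1, target 5 not found

Binary search determines that 5 is not in the array after 3 comparisons. The search space was exhausted without finding the target.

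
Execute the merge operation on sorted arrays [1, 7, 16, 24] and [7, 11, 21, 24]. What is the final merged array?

Merging process:

Compare 1 vs 7: take 1 from left. Merged: [1]
Compare 7 vs 7: take 7 from left. Merged: [1, 7]
Compare 16 vs 7: take 7 from right. Merged: [1, 7, 7]
Compare 16 vs 11: take 11 from right. Merged: [1, 7, 7, 11]
Compare 16 vs 21: take 16 from left. Merged: [1, 7, 7, 11, 16]
Compare 24 vs 21: take 21 from right. Merged: [1, 7, 7, 11, 16, 21]
Compare 24 vs 24: take 24 from left. Merged: [1, 7, 7, 11, 16, 21, 24]
Append remaining from right: [24]. Merged: [1, 7, 7, 11, 16, 21, 24, 24]

Final merged array: [1, 7, 7, 11, 16, 21, 24, 24]
Total comparisons: 7

The merged array is [1, 7, 7, 11, 16, 21, 24, 24], requiring 7 comparisons. The merge step runs in O(n) time where n is the total number of elements.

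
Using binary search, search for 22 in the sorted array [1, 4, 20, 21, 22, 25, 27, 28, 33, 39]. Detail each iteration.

Binary search for 22 in [1, 4, 20, 21, 22, 25, 27, 28, 33, 39]:

lo=0, hi=9, mid=4, arr[mid]=22 -> Found target at index 4!

Binary search finds 22 at index 4 after 1 comparisons. The search repeatedly halves the search space by comparing with the middle element.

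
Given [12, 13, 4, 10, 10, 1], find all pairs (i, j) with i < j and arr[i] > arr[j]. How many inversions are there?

Finding inversions in [12, 13, 4, 10, 10, 1]:

(0, 2): arr[0]=12 > arr[2]=4
(0, 3): arr[0]=12 > arr[3]=10
(0, 4): arr[0]=12 > arr[4]=10
(0, 5): arr[0]=12 > arr[5]=1
(1, 2): arr[1]=13 > arr[2]=4
(1, 3): arr[1]=13 > arr[3]=10
(1, 4): arr[1]=13 > arr[4]=10
(1, 5): arr[1]=13 > arr[5]=1
(2, 5): arr[2]=4 > arr[5]=1
(3, 5): arr[3]=10 > arr[5]=1
(4, 5): arr[4]=10 > arr[5]=1

Total inversions: 11

The array has 11 inversion(s): (0,2), (0,3), (0,4), (0,5), (1,2), (1,3), (1,4), (1,5), (2,5), (3,5), (4,5). Each pair (i,j) satisfies i < j and arr[i] > arr[j].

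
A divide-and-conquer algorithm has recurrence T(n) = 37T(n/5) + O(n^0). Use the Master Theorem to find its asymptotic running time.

Master Theorem for T(n) = 37T(n/5) + O(n^0):

a = 37, b = 5, c = 0
log_b(a) = log_5(37) = 2.2436

Case 1: c = 0 < log_5(37) = 2.2436
T(n) = O(n^(log_5 37))

For T(n) = 37T(n/5) + O(n^0): log_5(37) = 2.2436. This is Case 1 of the Master Theorem (c < log_b(a), work dominated by leaves), giving O(n^(log_5 37)).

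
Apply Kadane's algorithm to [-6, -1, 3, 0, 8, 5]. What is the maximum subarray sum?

Using Kadane's algorithm on [-6, -1, 3, 0, 8, 5]:

Scanning through the array:
Position 1 (value -1): max_ending_here = -1, max_so_far = -1
Position 2 (value 3): max_ending_here = 3, max_so_far = 3
Position 3 (value 0): max_ending_here = 3, max_so_far = 3
Position 4 (value 8): max_ending_here = 11, max_so_far = 11
Position 5 (value 5): max_ending_here = 16, max_so_far = 16

Maximum subarray: [3, 0, 8, 5]
Maximum sum: 16

The maximum subarray is [3, 0, 8, 5] with sum 16. This subarray runs from index 2 to index 5.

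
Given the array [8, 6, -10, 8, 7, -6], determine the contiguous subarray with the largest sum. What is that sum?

Using Kadane's algorithm on [8, 6, -10, 8, 7, -6]:

Scanning through the array:
Position 1 (value 6): max_ending_here = 14, max_so_far = 14
Position 2 (value -10): max_ending_here = 4, max_so_far = 14
Position 3 (value 8): max_ending_here = 12, max_so_far = 14
Position 4 (value 7): max_ending_here = 19, max_so_far = 19
Position 5 (value -6): max_ending_here = 13, max_so_far = 19

Maximum subarray: [8, 6, -10, 8, 7]
Maximum sum: 19

The maximum subarray is [8, 6, -10, 8, 7] with sum 19. This subarray runs from index 0 to index 4.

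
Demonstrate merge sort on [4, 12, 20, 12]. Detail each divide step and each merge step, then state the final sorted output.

Merge sort trace:

Split: [4, 12, 20, 12] -> [4, 12] and [20, 12]
  Split: [4, 12] -> [4] and [12]
  Merge: [4] + [12] -> [4, 12]
  Split: [20, 12] -> [20] and [12]
  Merge: [20] + [12] -> [12, 20]
Merge: [4, 12] + [12, 20] -> [4, 12, 12, 20]

Final sorted array: [4, 12, 12, 20]

The merge sort proceeds by recursively splitting the array and merging sorted halves.
After all merges, the sorted array is [4, 12, 12, 20].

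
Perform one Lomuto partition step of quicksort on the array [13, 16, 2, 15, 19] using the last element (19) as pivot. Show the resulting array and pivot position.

Lomuto partition with pivot = 19:

Initial array: [13, 16, 2, 15, 19]

arr[0]=13 <= 19: swap with position 0, array becomes [13, 16, 2, 15, 19]
arr[1]=16 <= 19: swap with position 1, array becomes [13, 16, 2, 15, 19]
arr[2]=2 <= 19: swap with position 2, array becomes [13, 16, 2, 15, 19]
arr[3]=15 <= 19: swap with position 3, array becomes [13, 16, 2, 15, 19]

Place pivot at position 4: [13, 16, 2, 15, 19]
Pivot position: 4

After partitioning with pivot 19, the array becomes [13, 16, 2, 15, 19]. The pivot is placed at index 4. All elements to the left of the pivot are <= 19, and all elements to the right are > 19.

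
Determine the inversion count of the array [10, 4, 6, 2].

Finding inversions in [10, 4, 6, 2]:

(0, 1): arr[0]=10 > arr[1]=4
(0, 2): arr[0]=10 > arr[2]=6
(0, 3): arr[0]=10 > arr[3]=2
(1, 3): arr[1]=4 > arr[3]=2
(2, 3): arr[2]=6 > arr[3]=2

Total inversions: 5

The array has 5 inversion(s): (0,1), (0,2), (0,3), (1,3), (2,3). Each pair (i,j) satisfies i < j and arr[i] > arr[j].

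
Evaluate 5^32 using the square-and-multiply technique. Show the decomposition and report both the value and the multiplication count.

Computing 5^32 by squaring (build up from 5^1; each line after the first costs one multiplication):

5^1 = 5
5^2 = (5^1)^2 = 5^2 = 25
5^4 = (5^2)^2 = 25^2 = 625
5^8 = (5^4)^2 = 625^2 = 390625
5^16 = (5^8)^2 = 390625^2 = 152587890625
5^32 = (5^16)^2 = 152587890625^2 = 23283064365386962890625

Result: 23283064365386962890625
Multiplications needed: 5 (5 lines after 5^1)

5^32 = 23283064365386962890625. Using exponentiation by squaring, this requires 5 multiplications. The key idea: if the exponent is even, square the half-power; if odd, multiply by the base once.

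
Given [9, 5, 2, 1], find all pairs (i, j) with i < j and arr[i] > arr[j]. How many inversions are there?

Finding inversions in [9, 5, 2, 1]:

(0, 1): arr[0]=9 > arr[1]=5
(0, 2): arr[0]=9 > arr[2]=2
(0, 3): arr[0]=9 > arr[3]=1
(1, 2): arr[1]=5 > arr[2]=2
(1, 3): arr[1]=5 > arr[3]=1
(2, 3): arr[2]=2 > arr[3]=1

Total inversions: 6

The array has 6 inversion(s): (0,1), (0,2), (0,3), (1,2), (1,3), (2,3). Each pair (i,j) satisfies i < j and arr[i] > arr[j].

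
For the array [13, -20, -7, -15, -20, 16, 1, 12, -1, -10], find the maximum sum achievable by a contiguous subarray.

Using Kadane's algorithm on [13, -20, -7, -15, -20, 16, 1, 12, -1, -10]:

Scanning through the array:
Position 1 (value -20): max_ending_here = -7, max_so_far = 13
Position 2 (value -7): max_ending_here = -7, max_so_far = 13
Position 3 (value -15): max_ending_here = -15, max_so_far = 13
Position 4 (value -20): max_ending_here = -20, max_so_far = 13
Position 5 (value 16): max_ending_here = 16, max_so_far = 16
Position 6 (value 1): max_ending_here = 17, max_so_far = 17
Position 7 (value 12): max_ending_here = 29, max_so_far = 29
Position 8 (value -1): max_ending_here = 28, max_so_far = 29
Position 9 (value -10): max_ending_here = 18, max_so_far = 29

Maximum subarray: [16, 1, 12]
Maximum sum: 29

The maximum subarray is [16, 1, 12] with sum 29. This subarray runs from index 5 to index 7.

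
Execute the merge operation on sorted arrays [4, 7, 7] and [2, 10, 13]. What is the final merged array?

Merging process:

Compare 4 vs 2: take 2 from right. Merged: [2]
Compare 4 vs 10: take 4 from left. Merged: [2, 4]
Compare 7 vs 10: take 7 from left. Merged: [2, 4, 7]
Compare 7 vs 10: take 7 from left. Merged: [2, 4, 7, 7]
Append remaining from right: [10, 13]. Merged: [2, 4, 7, 7, 10, 13]

Final merged array: [2, 4, 7, 7, 10, 13]
Total comparisons: 4

The merged array is [2, 4, 7, 7, 10, 13], requiring 4 comparisons. The merge step runs in O(n) time where n is the total number of elements.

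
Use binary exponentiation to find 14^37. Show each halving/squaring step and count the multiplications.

Computing 14^37 by squaring (build up from 14^1; each line after the first costs one multiplication):

14^1 = 14
14^2 = (14^1)^2 = 14^2 = 196
14^4 = (14^2)^2 = 196^2 = 38416
14^8 = (14^4)^2 = 38416^2 = 1475789056
14^9 = 14 * 14^8 = 14 * 1475789056 = 20661046784
14^18 = (14^9)^2 = 20661046784^2 = 426878854210636742656
14^36 = (14^18)^2 = 426878854210636742656^2 = 182225556172186058674940229804729969934336
14^37 = 14 * 14^36 = 14 * 182225556172186058674940229804729969934336 = 2551157786410604821449163217266219579080704

Result: 2551157786410604821449163217266219579080704
Multiplications needed: 7 (7 lines after 14^1)

14^37 = 2551157786410604821449163217266219579080704. Using exponentiation by squaring, this requires 7 multiplications. The key idea: if the exponent is even, square the half-power; if odd, multiply by the base once.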